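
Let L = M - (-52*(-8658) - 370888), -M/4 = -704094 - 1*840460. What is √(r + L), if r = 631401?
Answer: √6730289 ≈ 2594.3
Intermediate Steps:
M = 6178216 (M = -4*(-704094 - 1*840460) = -4*(-704094 - 840460) = -4*(-1544554) = 6178216)
L = 6098888 (L = 6178216 - (-52*(-8658) - 370888) = 6178216 - (450216 - 370888) = 6178216 - 1*79328 = 6178216 - 79328 = 6098888)
√(r + L) = √(631401 + 6098888) = √6730289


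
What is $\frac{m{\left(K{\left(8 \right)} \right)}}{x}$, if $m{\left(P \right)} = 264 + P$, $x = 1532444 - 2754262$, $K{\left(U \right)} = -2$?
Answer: $- \frac{131}{610909} \approx -0.00021443$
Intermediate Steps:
$x = -1221818$ ($x = 1532444 - 2754262 = -1221818$)
$\frac{m{\left(K{\left(8 \right)} \right)}}{x} = \frac{264 - 2}{-1221818} = 262 \left(- \frac{1}{1221818}\right) = - \frac{131}{610909}$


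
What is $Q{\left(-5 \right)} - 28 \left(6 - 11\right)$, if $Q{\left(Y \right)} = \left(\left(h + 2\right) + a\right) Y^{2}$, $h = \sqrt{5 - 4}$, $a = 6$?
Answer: $365$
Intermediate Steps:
$h = 1$ ($h = \sqrt{1} = 1$)
$Q{\left(Y \right)} = 9 Y^{2}$ ($Q{\left(Y \right)} = \left(\left(1 + 2\right) + 6\right) Y^{2} = \left(3 + 6\right) Y^{2} = 9 Y^{2}$)
$Q{\left(-5 \right)} - 28 \left(6 - 11\right) = 9 \left(-5\right)^{2} - 28 \left(6 - 11\right) = 9 \cdot 25 - -140 = 225 + 140 = 365$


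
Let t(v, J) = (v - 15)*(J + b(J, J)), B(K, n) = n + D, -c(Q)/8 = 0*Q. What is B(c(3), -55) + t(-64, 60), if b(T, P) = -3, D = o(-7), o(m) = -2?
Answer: -4560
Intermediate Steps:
c(Q) = 0 (c(Q) = -0*Q = -8*0 = 0)
D = -2
B(K, n) = -2 + n (B(K, n) = n - 2 = -2 + n)
t(v, J) = (-15 + v)*(-3 + J) (t(v, J) = (v - 15)*(J - 3) = (-15 + v)*(-3 + J))
B(c(3), -55) + t(-64, 60) = (-2 - 55) + (45 - 15*60 - 3*(-64) + 60*(-64)) = -57 + (45 - 900 + 192 - 3840) = -57 - 4503 = -4560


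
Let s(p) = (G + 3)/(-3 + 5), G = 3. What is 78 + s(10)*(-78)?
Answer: -156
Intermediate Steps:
s(p) = 3 (s(p) = (3 + 3)/(-3 + 5) = 6/2 = 6*(½) = 3)
78 + s(10)*(-78) = 78 + 3*(-78) = 78 - 234 = -156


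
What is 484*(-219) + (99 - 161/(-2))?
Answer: -211633/2 ≈ -1.0582e+5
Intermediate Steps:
484*(-219) + (99 - 161/(-2)) = -105996 + (99 - 161*(-1)/2) = -105996 + (99 - 1*(-161/2)) = -105996 + (99 + 161/2) = -105996 + 359/2 = -211633/2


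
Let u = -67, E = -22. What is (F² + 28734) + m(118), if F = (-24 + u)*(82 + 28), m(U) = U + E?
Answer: 100228930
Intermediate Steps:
m(U) = -22 + U (m(U) = U - 22 = -22 + U)
F = -10010 (F = (-24 - 67)*(82 + 28) = -91*110 = -10010)
(F² + 28734) + m(118) = ((-10010)² + 28734) + (-22 + 118) = (100200100 + 28734) + 96 = 100228834 + 96 = 100228930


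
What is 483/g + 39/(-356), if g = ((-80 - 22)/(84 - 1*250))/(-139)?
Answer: -661255355/6052 ≈ -1.0926e+5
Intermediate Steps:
g = -51/11537 (g = -102/(84 - 250)*(-1/139) = -102/(-166)*(-1/139) = -102*(-1/166)*(-1/139) = (51/83)*(-1/139) = -51/11537 ≈ -0.0044206)
483/g + 39/(-356) = 483/(-51/11537) + 39/(-356) = 483*(-11537/51) + 39*(-1/356) = -1857457/17 - 39/356 = -661255355/6052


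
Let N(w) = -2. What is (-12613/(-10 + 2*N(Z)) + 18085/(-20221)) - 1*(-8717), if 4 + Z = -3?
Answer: 2722524681/283094 ≈ 9617.0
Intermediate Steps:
Z = -7 (Z = -4 - 3 = -7)
(-12613/(-10 + 2*N(Z)) + 18085/(-20221)) - 1*(-8717) = (-12613/(-10 + 2*(-2)) + 18085/(-20221)) - 1*(-8717) = (-12613/(-10 - 4) + 18085*(-1/20221)) + 8717 = (-12613/(-14) - 18085/20221) + 8717 = (-12613*(-1/14) - 18085/20221) + 8717 = (12613/14 - 18085/20221) + 8717 = 254794283/283094 + 8717 = 2722524681/283094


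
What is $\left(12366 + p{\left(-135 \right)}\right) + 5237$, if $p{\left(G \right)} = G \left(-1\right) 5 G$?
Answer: $-73522$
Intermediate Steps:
$p{\left(G \right)} = - 5 G^{2}$ ($p{\left(G \right)} = - G 5 G = - 5 G G = - 5 G^{2}$)
$\left(12366 + p{\left(-135 \right)}\right) + 5237 = \left(12366 - 5 \left(-135\right)^{2}\right) + 5237 = \left(12366 - 91125\right) + 5237 = -78759 + 5237 = -73522$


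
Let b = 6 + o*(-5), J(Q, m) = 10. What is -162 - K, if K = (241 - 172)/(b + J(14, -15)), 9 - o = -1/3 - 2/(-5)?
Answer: -13725/86 ≈ -159.59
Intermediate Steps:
o = 134/15 (o = 9 - (-1/3 - 2/(-5)) = 9 - (-1*⅓ - 2*(-⅕)) = 9 - (-⅓ + ⅖) = 9 - 1*1/15 = 9 - 1/15 = 134/15 ≈ 8.9333)
b = -116/3 (b = 6 + (134/15)*(-5) = 6 - 134/3 = -116/3 ≈ -38.667)
K = -207/86 (K = (241 - 172)/(-116/3 + 10) = 69/(-86/3) = 69*(-3/86) = -207/86 ≈ -2.4070)
-162 - K = -162 - 1*(-207/86) = -162 + 207/86 = -13725/86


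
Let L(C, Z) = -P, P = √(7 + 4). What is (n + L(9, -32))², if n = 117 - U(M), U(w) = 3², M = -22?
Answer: (108 - √11)² ≈ 10959.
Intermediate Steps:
U(w) = 9
P = √11 ≈ 3.3166
L(C, Z) = -√11
n = 108 (n = 117 - 1*9 = 117 - 9 = 108)
(n + L(9, -32))² = (108 - √11)²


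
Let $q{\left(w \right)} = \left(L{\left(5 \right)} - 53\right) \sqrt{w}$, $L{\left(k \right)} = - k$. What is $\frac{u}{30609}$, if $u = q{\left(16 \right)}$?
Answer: $- \frac{232}{30609} \approx -0.0075795$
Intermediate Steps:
$q{\left(w \right)} = - 58 \sqrt{w}$ ($q{\left(w \right)} = \left(\left(-1\right) 5 - 53\right) \sqrt{w} = \left(-5 - 53\right) \sqrt{w} = - 58 \sqrt{w}$)
$u = -232$ ($u = - 58 \sqrt{16} = \left(-58\right) 4 = -232$)
$\frac{u}{30609} = - \frac{232}{30609}$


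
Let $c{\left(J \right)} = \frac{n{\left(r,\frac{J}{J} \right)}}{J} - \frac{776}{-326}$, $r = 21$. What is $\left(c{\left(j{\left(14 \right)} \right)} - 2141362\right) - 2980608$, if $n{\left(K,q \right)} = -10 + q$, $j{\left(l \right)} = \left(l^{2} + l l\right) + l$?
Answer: $- \frac{338961574599}{66178} \approx -5.122 \cdot 10^{6}$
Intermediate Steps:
$j{\left(l \right)} = l + 2 l^{2}$ ($j{\left(l \right)} = \left(l^{2} + l^{2}\right) + l = 2 l^{2} + l = l + 2 l^{2}$)
$c{\left(J \right)} = \frac{388}{163} - \frac{9}{J}$ ($c{\left(J \right)} = \frac{-10 + \frac{J}{J}}{J} - \frac{776}{-326} = \frac{-10 + 1}{J} - - \frac{388}{163} = - \frac{9}{J} + \frac{388}{163} = \frac{388}{163} - \frac{9}{J}$)
$\left(c{\left(j{\left(14 \right)} \right)} - 2141362\right) - 2980608 = \left(\left(\frac{388}{163} - \frac{9}{14 \left(1 + 2 \cdot 14\right)}\right) - 2141362\right) - 2980608 = \left(\left(\frac{388}{163} - \frac{9}{14 \left(1 + 28\right)}\right) - 2141362\right) - 2980608 = \left(\left(\frac{388}{163} - \frac{9}{14 \cdot 29}\right) - 2141362\right) - 2980608 = \left(\left(\frac{388}{163} - \frac{9}{406}\right) - 2141362\right) - 2980608 = \left(\frac{156061}{66178} - 2141362\right) - 2980608 = - \frac{141710898375}{66178} - 2980608 = - \frac{338961574599}{66178}$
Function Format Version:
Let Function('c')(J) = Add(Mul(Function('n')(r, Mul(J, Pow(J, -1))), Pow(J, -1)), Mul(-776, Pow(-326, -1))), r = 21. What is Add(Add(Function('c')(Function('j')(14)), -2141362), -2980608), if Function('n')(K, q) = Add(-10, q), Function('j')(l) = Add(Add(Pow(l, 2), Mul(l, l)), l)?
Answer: Rational(-338961574599, 66178) ≈ -5.1220e+6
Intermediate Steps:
Function('j')(l) = Add(l, Mul(2, Pow(l, 2))) (Function('j')(l) = Add(Add(Pow(l, 2), Pow(l, 2)), l) = Add(Mul(2, Pow(l, 2)), l) = Add(l, Mul(2, Pow(l, 2))))
Function('c')(J) = Add(Rational(388, 163), Mul(-9, Pow(J, -1))) (Function('c')(J) = Add(Mul(Add(-10, Mul(J, Pow(J, -1))), Pow(J, -1)), Mul(-776, Pow(-326, -1))) = Add(Mul(Add(-10, 1), Pow(J, -1)), Mul(-776, Rational(-1, 326))) = Add(Mul(-9, Pow(J, -1)), Rational(388, 163)) = Add(Rational(388, 163), Mul(-9, Pow(J, -1))))
Add(Add(Function('c')(Function('j')(14)), -2141362), -2980608) = Add(Add(Add(Rational(388, 163), Mul(-9, Pow(Mul(14, Add(1, Mul(2, 14))), -1))), -2141362), -2980608) = Add(Add(Add(Rational(388, 163), Mul(-9, Pow(Mul(14, Add(1, 28)), -1))), -2141362), -2980608) = Add(Add(Add(Rational(388, 163), Mul(-9, Pow(Mul(14, 29), -1))), -2141362), -2980608) = Add(Add(Add(Rational(388, 163), Mul(-9, Pow(406, -1))), -2141362), -2980608) = Add(Add(Add(Rational(388, 163), Mul(-9, Rational(1, 406))), -2141362), -2980608) = Add(Add(Add(Rational(388, 163), Rational(-9, 406)), -2141362), -2980608) = Add(Add(Rational(156061, 66178), -2141362), -2980608) = Add(Rational(-141710898375, 66178), -2980608) = Rational(-338961574599, 66178)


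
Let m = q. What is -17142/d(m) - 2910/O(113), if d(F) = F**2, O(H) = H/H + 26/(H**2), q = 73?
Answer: -13215546320/4545637 ≈ -2907.3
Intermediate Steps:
m = 73
O(H) = 1 + 26/H**2
-17142/d(m) - 2910/O(113) = -17142/(73**2) - 2910/(1 + 26/113**2) = -17142/5329 - 2910/(1 + 26*(1/12769)) = -17142*1/5329 - 2910/(1 + 26/12769) = -17142/5329 - 2910/12795/12769 = -17142/5329 - 2910*12769/12795 = -17142/5329 - 2477186/853 = -13215546320/4545637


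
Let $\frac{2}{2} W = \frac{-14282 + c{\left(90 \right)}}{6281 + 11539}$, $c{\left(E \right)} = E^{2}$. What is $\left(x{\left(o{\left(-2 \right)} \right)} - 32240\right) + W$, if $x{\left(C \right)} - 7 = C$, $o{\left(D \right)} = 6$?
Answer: $- \frac{26104151}{810} \approx -32227.0$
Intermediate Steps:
$x{\left(C \right)} = 7 + C$
$W = - \frac{281}{810}$ ($W = \frac{-14282 + 90^{2}}{6281 + 11539} = \frac{-14282 + 8100}{17820} = \left(-6182\right) \frac{1}{17820} = - \frac{281}{810} \approx -0.34691$)
$\left(x{\left(o{\left(-2 \right)} \right)} - 32240\right) + W = \left(\left(7 + 6\right) - 32240\right) - \frac{281}{810} = \left(13 - 32240\right) - \frac{281}{810} = -32227 - \frac{281}{810} = - \frac{26104151}{810}$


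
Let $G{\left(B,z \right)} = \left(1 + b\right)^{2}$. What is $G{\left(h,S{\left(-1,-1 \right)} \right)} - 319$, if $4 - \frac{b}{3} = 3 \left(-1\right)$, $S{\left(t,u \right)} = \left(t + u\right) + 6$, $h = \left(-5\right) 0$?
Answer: $165$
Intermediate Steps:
$h = 0$
$S{\left(t,u \right)} = 6 + t + u$
$b = 21$ ($b = 12 - 3 \cdot 3 \left(-1\right) = 12 - -9 = 12 + 9 = 21$)
$G{\left(B,z \right)} = 484$ ($G{\left(B,z \right)} = \left(1 + 21\right)^{2} = 22^{2} = 484$)
$G{\left(h,S{\left(-1,-1 \right)} \right)} - 319 = 484 - 319 = 165$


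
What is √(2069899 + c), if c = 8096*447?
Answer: √5688811 ≈ 2385.1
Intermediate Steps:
c = 3618912
√(2069899 + c) = √(2069899 + 3618912) = √5688811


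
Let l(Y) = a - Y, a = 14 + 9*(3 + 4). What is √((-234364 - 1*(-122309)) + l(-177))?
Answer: I*√111801 ≈ 334.37*I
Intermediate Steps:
a = 77 (a = 14 + 9*7 = 14 + 63 = 77)
l(Y) = 77 - Y
√((-234364 - 1*(-122309)) + l(-177)) = √((-234364 - 1*(-122309)) + (77 - 1*(-177))) = √((-234364 + 122309) + (77 + 177)) = √(-112055 + 254) = √(-111801) = I*√111801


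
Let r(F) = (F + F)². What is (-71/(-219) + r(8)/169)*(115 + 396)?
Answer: 476441/507 ≈ 939.73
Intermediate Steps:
r(F) = 4*F² (r(F) = (2*F)² = 4*F²)
(-71/(-219) + r(8)/169)*(115 + 396) = (-71/(-219) + (4*8²)/169)*(115 + 396) = (-71*(-1/219) + (4*64)*(1/169))*511 = (71/219 + 256*(1/169))*511 = (71/219 + 256/169)*511 = (68063/37011)*511 = 476441/507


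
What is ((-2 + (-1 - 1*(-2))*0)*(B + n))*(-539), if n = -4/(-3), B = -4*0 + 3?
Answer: 14014/3 ≈ 4671.3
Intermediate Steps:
B = 3 (B = 0 + 3 = 3)
n = 4/3 (n = -4*(-1/3) = 4/3 ≈ 1.3333)
((-2 + (-1 - 1*(-2))*0)*(B + n))*(-539) = ((-2 + (-1 - 1*(-2))*0)*(3 + 4/3))*(-539) = ((-2 + (-1 + 2)*0)*(13/3))*(-539) = ((-2 + 1*0)*(13/3))*(-539) = ((-2 + 0)*(13/3))*(-539) = -2*13/3*(-539) = -26/3*(-539) = 14014/3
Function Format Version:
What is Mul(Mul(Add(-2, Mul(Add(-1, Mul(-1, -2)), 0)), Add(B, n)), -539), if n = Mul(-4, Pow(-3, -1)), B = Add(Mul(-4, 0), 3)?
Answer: Rational(14014, 3) ≈ 4671.3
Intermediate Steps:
B = 3 (B = Add(0, 3) = 3)
n = Rational(4, 3) (n = Mul(-4, Rational(-1, 3)) = Rational(4, 3) ≈ 1.3333)
Mul(Mul(Add(-2, Mul(Add(-1, Mul(-1, -2)), 0)), Add(B, n)), -539) = Mul(Mul(Add(-2, Mul(Add(-1, Mul(-1, -2)), 0)), Add(3, Rational(4, 3))), -539) = Mul(Mul(Add(-2, Mul(Add(-1, 2), 0)), Rational(13, 3)), -539) = Mul(Mul(Add(-2, Mul(1, 0)), Rational(13, 3)), -539) = Mul(Mul(Add(-2, 0), Rational(13, 3)), -539) = Mul(Mul(-2, Rational(13, 3)), -539) = Mul(Rational(-26, 3), -539) = Rational(14014, 3)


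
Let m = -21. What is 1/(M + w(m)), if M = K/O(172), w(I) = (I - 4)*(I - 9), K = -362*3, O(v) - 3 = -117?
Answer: 19/14431 ≈ 0.0013166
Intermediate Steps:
O(v) = -114 (O(v) = 3 - 117 = -114)
K = -1086
w(I) = (-9 + I)*(-4 + I) (w(I) = (-4 + I)*(-9 + I) = (-9 + I)*(-4 + I))
M = 181/19 (M = -1086/(-114) = -1086*(-1/114) = 181/19 ≈ 9.5263)
1/(M + w(m)) = 1/(181/19 + (36 + (-21)² - 13*(-21))) = 1/(181/19 + (36 + 441 + 273)) = 1/(181/19 + 750) = 1/(14431/19) = 19/14431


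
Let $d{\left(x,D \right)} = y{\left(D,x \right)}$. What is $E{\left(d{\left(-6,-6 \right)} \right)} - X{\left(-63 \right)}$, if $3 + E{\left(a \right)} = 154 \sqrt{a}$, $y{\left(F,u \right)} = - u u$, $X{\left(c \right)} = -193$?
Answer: $190 + 924 i \approx 190.0 + 924.0 i$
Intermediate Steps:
$y{\left(F,u \right)} = - u^{2}$
$d{\left(x,D \right)} = - x^{2}$
$E{\left(a \right)} = -3 + 154 \sqrt{a}$
$E{\left(d{\left(-6,-6 \right)} \right)} - X{\left(-63 \right)} = \left(-3 + 154 \sqrt{- \left(-6\right)^{2}}\right) - -193 = \left(-3 + 154 \sqrt{\left(-1\right) 36}\right) + 193 = \left(-3 + 154 \sqrt{-36}\right) + 193 = \left(-3 + 154 \cdot 6 i\right) + 193 = \left(-3 + 924 i\right) + 193 = 190 + 924 i$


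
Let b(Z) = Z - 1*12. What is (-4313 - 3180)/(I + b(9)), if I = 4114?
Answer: -7493/4111 ≈ -1.8227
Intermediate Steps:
b(Z) = -12 + Z (b(Z) = Z - 12 = -12 + Z)
(-4313 - 3180)/(I + b(9)) = (-4313 - 3180)/(4114 + (-12 + 9)) = -7493/(4114 - 3) = -7493/4111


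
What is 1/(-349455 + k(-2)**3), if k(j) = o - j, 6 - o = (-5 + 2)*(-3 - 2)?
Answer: -1/349798 ≈ -2.8588e-6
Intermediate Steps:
o = -9 (o = 6 - (-5 + 2)*(-3 - 2) = 6 - (-3)*(-5) = 6 - 1*15 = 6 - 15 = -9)
k(j) = -9 - j
1/(-349455 + k(-2)**3) = 1/(-349455 + (-9 - 1*(-2))**3) = 1/(-349455 + (-9 + 2)**3) = 1/(-349455 + (-7)**3) = 1/(-349455 - 343) = 1/(-349798) = -1/349798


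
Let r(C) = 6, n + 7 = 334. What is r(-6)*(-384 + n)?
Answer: -342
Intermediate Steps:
n = 327 (n = -7 + 334 = 327)
r(-6)*(-384 + n) = 6*(-384 + 327) = 6*(-57) = -342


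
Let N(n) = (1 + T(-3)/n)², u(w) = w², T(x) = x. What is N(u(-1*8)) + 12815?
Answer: 52493961/4096 ≈ 12816.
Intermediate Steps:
N(n) = (1 - 3/n)²
N(u(-1*8)) + 12815 = (-3 + (-1*8)²)²/((-1*8)²)² + 12815 = (-3 + (-8)²)²/((-8)²)² + 12815 = (-3 + 64)²/64² + 12815 = (1/4096)*61² + 12815 = (1/4096)*3721 + 12815 = 3721/4096 + 12815 = 52493961/4096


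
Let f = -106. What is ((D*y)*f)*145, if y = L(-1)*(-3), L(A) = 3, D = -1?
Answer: -138330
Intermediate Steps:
y = -9 (y = 3*(-3) = -9)
((D*y)*f)*145 = (-1*(-9)*(-106))*145 = (9*(-106))*145 = -954*145 = -138330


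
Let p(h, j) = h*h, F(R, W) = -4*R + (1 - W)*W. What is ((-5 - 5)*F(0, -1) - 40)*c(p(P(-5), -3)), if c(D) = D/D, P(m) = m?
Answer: -20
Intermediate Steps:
F(R, W) = -4*R + W*(1 - W)
p(h, j) = h²
c(D) = 1
((-5 - 5)*F(0, -1) - 40)*c(p(P(-5), -3)) = ((-5 - 5)*(-1 - 1*(-1)² - 4*0) - 40)*1 = (-10*(-1 - 1*1 + 0) - 40)*1 = (-10*(-1 - 1 + 0) - 40)*1 = (-10*(-2) - 40)*1 = (20 - 40)*1 = -20*1 = -20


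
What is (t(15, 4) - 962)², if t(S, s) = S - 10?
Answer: 915849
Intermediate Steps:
t(S, s) = -10 + S
(t(15, 4) - 962)² = ((-10 + 15) - 962)² = (5 - 962)² = (-957)² = 915849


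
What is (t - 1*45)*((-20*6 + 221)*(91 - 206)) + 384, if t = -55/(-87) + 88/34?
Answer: 718282016/1479 ≈ 4.8565e+5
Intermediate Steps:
t = 4763/1479 (t = -55*(-1/87) + 88*(1/34) = 55/87 + 44/17 = 4763/1479 ≈ 3.2204)
(t - 1*45)*((-20*6 + 221)*(91 - 206)) + 384 = (4763/1479 - 1*45)*((-20*6 + 221)*(91 - 206)) + 384 = (4763/1479 - 45)*((-120 + 221)*(-115)) + 384 = -6240992*(-115)/1479 + 384 = -61792/1479*(-11615) + 384 = 717714080/1479 + 384 = 718282016/1479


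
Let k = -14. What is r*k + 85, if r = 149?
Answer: -2001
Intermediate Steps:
r*k + 85 = 149*(-14) + 85 = -2086 + 85 = -2001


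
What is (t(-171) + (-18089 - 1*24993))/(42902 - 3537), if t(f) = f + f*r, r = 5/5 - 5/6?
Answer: -86563/78730 ≈ -1.0995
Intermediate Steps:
r = ⅙ (r = 5*(⅕) - 5*⅙ = 1 - ⅚ = ⅙ ≈ 0.16667)
t(f) = 7*f/6 (t(f) = f + f*(⅙) = f + f/6 = 7*f/6)
(t(-171) + (-18089 - 1*24993))/(42902 - 3537) = ((7/6)*(-171) + (-18089 - 1*24993))/(42902 - 3537) = (-399/2 + (-18089 - 24993))/39365 = (-399/2 - 43082)*(1/39365) = -86563/2*1/39365 = -86563/78730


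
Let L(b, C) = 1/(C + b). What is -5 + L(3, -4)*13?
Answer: -18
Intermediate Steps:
-5 + L(3, -4)*13 = -5 + 13/(-4 + 3) = -5 + 13/(-1) = -5 - 1*13 = -5 - 13 = -18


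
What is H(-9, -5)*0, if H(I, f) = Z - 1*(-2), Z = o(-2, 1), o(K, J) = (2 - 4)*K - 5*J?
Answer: 0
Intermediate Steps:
o(K, J) = -5*J - 2*K (o(K, J) = -2*K - 5*J = -5*J - 2*K)
Z = -1 (Z = -5*1 - 2*(-2) = -5 + 4 = -1)
H(I, f) = 1 (H(I, f) = -1 - 1*(-2) = -1 + 2 = 1)
H(-9, -5)*0 = 1*0 = 0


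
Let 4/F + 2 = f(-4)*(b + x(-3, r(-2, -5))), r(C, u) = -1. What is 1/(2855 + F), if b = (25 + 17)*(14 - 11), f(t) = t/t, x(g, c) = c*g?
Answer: 127/362589 ≈ 0.00035026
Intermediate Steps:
f(t) = 1
b = 126 (b = 42*3 = 126)
F = 4/127 (F = 4/(-2 + 1*(126 - 1*(-3))) = 4/(-2 + 1*(126 + 3)) = 4/(-2 + 1*129) = 4/(-2 + 129) = 4/127 ≈ 0.031496)
1/(2855 + F) = 1/(2855 + 4/127) = 1/(362589/127) = 127/362589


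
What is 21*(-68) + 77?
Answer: -1351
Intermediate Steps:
21*(-68) + 77 = -1428 + 77 = -1351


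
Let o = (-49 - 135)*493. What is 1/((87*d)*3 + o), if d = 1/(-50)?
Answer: -50/4535861 ≈ -1.1023e-5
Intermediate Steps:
d = -1/50 ≈ -0.020000
o = -90712 (o = -184*493 = -90712)
1/((87*d)*3 + o) = 1/((87*(-1/50))*3 - 90712) = 1/(-87/50*3 - 90712) = 1/(-261/50 - 90712) = 1/(-4535861/50) = -50/4535861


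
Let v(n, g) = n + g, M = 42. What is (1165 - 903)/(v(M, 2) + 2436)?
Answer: 131/1240 ≈ 0.10565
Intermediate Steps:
v(n, g) = g + n
(1165 - 903)/(v(M, 2) + 2436) = (1165 - 903)/((2 + 42) + 2436) = 262/(44 + 2436) = 262/2480 = 262*(1/2480) = 131/1240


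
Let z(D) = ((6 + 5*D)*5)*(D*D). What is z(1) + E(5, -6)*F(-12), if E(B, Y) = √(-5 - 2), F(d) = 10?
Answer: 55 + 10*I*√7 ≈ 55.0 + 26.458*I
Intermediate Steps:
E(B, Y) = I*√7 (E(B, Y) = √(-7) = I*√7)
z(D) = D²*(30 + 25*D) (z(D) = (30 + 25*D)*D² = D²*(30 + 25*D))
z(1) + E(5, -6)*F(-12) = 1²*(30 + 25*1) + (I*√7)*10 = 1*(30 + 25) + 10*I*√7 = 1*55 + 10*I*√7 = 55 + 10*I*√7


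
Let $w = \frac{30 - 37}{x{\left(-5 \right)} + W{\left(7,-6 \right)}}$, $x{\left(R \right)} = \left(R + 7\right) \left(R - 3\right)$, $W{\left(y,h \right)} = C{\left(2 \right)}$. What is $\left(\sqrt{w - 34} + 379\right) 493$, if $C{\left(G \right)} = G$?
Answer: $186847 + \frac{493 i \sqrt{134}}{2} \approx 1.8685 \cdot 10^{5} + 2853.4 i$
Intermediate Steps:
$W{\left(y,h \right)} = 2$
$x{\left(R \right)} = \left(-3 + R\right) \left(7 + R\right)$ ($x{\left(R \right)} = \left(7 + R\right) \left(-3 + R\right) = \left(-3 + R\right) \left(7 + R\right)$)
$w = \frac{1}{2}$ ($w = \frac{30 - 37}{\left(-21 + \left(-5\right)^{2} + 4 \left(-5\right)\right) + 2} = - \frac{7}{\left(-21 + 25 - 20\right) + 2} = - \frac{7}{-16 + 2} = - \frac{7}{-14} = \left(-7\right) \left(- \frac{1}{14}\right) = \frac{1}{2} \approx 0.5$)
$\left(\sqrt{w - 34} + 379\right) 493 = \left(\sqrt{\frac{1}{2} - 34} + 379\right) 493 = \left(\sqrt{- \frac{67}{2}} + 379\right) 493 = \left(\frac{i \sqrt{134}}{2} + 379\right) 493 = \left(379 + \frac{i \sqrt{134}}{2}\right) 493 = 186847 + \frac{493 i \sqrt{134}}{2}$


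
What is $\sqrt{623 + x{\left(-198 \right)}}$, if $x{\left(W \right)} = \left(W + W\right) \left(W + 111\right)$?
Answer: $5 \sqrt{1403} \approx 187.28$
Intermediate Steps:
$x{\left(W \right)} = 2 W \left(111 + W\right)$
$\sqrt{623 + x{\left(-198 \right)}} = \sqrt{623 + 2 \left(-198\right) \left(111 - 198\right)} = \sqrt{623 + 2 \left(-198\right) \left(-87\right)} = \sqrt{623 + 34452} = \sqrt{35075} = 5 \sqrt{1403}$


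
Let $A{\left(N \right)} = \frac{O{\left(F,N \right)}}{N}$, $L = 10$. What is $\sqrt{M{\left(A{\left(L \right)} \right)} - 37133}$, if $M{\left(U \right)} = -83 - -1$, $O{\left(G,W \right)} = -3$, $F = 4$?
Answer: $3 i \sqrt{4135} \approx 192.91 i$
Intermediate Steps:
$A{\left(N \right)} = - \frac{3}{N}$
$M{\left(U \right)} = -82$ ($M{\left(U \right)} = -83 + 1 = -82$)
$\sqrt{M{\left(A{\left(L \right)} \right)} - 37133} = \sqrt{-82 - 37133} = \sqrt{-37215} = 3 i \sqrt{4135}$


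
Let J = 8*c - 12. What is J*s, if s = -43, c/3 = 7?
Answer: -6708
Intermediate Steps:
c = 21 (c = 3*7 = 21)
J = 156 (J = 8*21 - 12 = 168 - 12 = 156)
J*s = 156*(-43) = -6708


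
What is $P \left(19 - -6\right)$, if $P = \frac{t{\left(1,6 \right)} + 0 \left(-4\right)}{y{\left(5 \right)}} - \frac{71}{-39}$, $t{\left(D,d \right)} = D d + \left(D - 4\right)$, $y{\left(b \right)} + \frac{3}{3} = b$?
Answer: $\frac{10025}{156} \approx 64.263$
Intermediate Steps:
$y{\left(b \right)} = -1 + b$
$t{\left(D,d \right)} = -4 + D + D d$ ($t{\left(D,d \right)} = D d + \left(D - 4\right) = D d + \left(-4 + D\right) = -4 + D + D d$)
$P = \frac{401}{156}$ ($P = \frac{\left(-4 + 1 + 1 \cdot 6\right) + 0 \left(-4\right)}{-1 + 5} - \frac{71}{-39} = \frac{\left(-4 + 1 + 6\right) + 0}{4} - - \frac{71}{39} = \left(3 + 0\right) \frac{1}{4} + \frac{71}{39} = 3 \cdot \frac{1}{4} + \frac{71}{39} = \frac{3}{4} + \frac{71}{39} = \frac{401}{156} \approx 2.5705$)
$P \left(19 - -6\right) = \frac{401 \left(19 - -6\right)}{156} = \frac{401 \left(19 + 6\right)}{156} = \frac{401}{156} \cdot 25 = \frac{10025}{156}$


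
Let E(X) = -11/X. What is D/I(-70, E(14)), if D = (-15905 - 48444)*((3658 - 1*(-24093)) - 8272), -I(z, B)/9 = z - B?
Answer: -5849452798/2907 ≈ -2.0122e+6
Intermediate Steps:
I(z, B) = -9*z + 9*B (I(z, B) = -9*(z - B) = -9*z + 9*B)
D = -1253454171 (D = -64349*((3658 + 24093) - 8272) = -64349*(27751 - 8272) = -64349*19479 = -1253454171)
D/I(-70, E(14)) = -1253454171/(-9*(-70) + 9*(-11/14)) = -1253454171/(630 + 9*(-11*1/14)) = -1253454171/(630 + 9*(-11/14)) = -1253454171/(630 - 99/14) = -1253454171/8721/14 = -1253454171*14/8721 = -5849452798/2907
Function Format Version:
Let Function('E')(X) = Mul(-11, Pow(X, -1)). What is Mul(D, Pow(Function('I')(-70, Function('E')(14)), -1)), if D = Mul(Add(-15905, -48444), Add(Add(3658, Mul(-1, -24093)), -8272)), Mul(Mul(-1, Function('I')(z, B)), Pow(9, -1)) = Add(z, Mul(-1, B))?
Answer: Rational(-5849452798, 2907) ≈ -2.0122e+6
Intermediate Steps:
Function('I')(z, B) = Add(Mul(-9, z), Mul(9, B)) (Function('I')(z, B) = Mul(-9, Add(z, Mul(-1, B))) = Add(Mul(-9, z), Mul(9, B)))
D = -1253454171 (D = Mul(-64349, Add(Add(3658, 24093), -8272)) = Mul(-64349, Add(27751, -8272)) = Mul(-64349, 19479) = -1253454171)
Mul(D, Pow(Function('I')(-70, Function('E')(14)), -1)) = Mul(-1253454171, Pow(Add(Mul(-9, -70), Mul(9, Mul(-11, Pow(14, -1)))), -1)) = Mul(-1253454171, Pow(Add(630, Mul(9, Mul(-11, Rational(1, 14)))), -1)) = Mul(-1253454171, Pow(Add(630, Mul(9, Rational(-11, 14))), -1)) = Mul(-1253454171, Pow(Add(630, Rational(-99, 14)), -1)) = Mul(-1253454171, Pow(Rational(8721, 14), -1)) = Mul(-1253454171, Rational(14, 8721)) = Rational(-5849452798, 2907)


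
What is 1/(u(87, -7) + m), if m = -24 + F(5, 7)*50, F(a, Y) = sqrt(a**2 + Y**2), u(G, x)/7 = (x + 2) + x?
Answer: 27/43334 + 25*sqrt(74)/86668 ≈ 0.0031045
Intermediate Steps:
u(G, x) = 14 + 14*x (u(G, x) = 7*((x + 2) + x) = 7*((2 + x) + x) = 7*(2 + 2*x) = 14 + 14*x)
F(a, Y) = sqrt(Y**2 + a**2)
m = -24 + 50*sqrt(74) (m = -24 + sqrt(7**2 + 5**2)*50 = -24 + sqrt(49 + 25)*50 = -24 + sqrt(74)*50 = -24 + 50*sqrt(74) ≈ 406.12)
1/(u(87, -7) + m) = 1/((14 + 14*(-7)) + (-24 + 50*sqrt(74))) = 1/((14 - 98) + (-24 + 50*sqrt(74))) = 1/(-84 + (-24 + 50*sqrt(74))) = 1/(-108 + 50*sqrt(74))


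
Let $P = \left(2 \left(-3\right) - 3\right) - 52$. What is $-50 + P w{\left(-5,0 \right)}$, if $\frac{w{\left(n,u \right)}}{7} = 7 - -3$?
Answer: $-4320$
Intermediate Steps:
$w{\left(n,u \right)} = 70$ ($w{\left(n,u \right)} = 7 \left(7 - -3\right) = 7 \left(7 + 3\right) = 7 \cdot 10 = 70$)
$P = -61$ ($P = \left(-6 - 3\right) - 52 = -9 - 52 = -61$)
$-50 + P w{\left(-5,0 \right)} = -50 - 4270 = -4320$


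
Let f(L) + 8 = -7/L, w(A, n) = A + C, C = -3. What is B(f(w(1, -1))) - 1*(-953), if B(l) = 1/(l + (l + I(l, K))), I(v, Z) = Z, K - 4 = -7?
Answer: 11435/12 ≈ 952.92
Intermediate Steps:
K = -3 (K = 4 - 7 = -3)
w(A, n) = -3 + A (w(A, n) = A - 3 = -3 + A)
f(L) = -8 - 7/L
B(l) = 1/(-3 + 2*l) (B(l) = 1/(l + (l - 3)) = 1/(l + (-3 + l)) = 1/(-3 + 2*l))
B(f(w(1, -1))) - 1*(-953) = 1/(-3 + 2*(-8 - 7/(-3 + 1))) - 1*(-953) = 1/(-3 + 2*(-8 - 7/(-2))) + 953 = 1/(-3 + 2*(-8 - 7*(-½))) + 953 = 1/(-3 + 2*(-8 + 7/2)) + 953 = 1/(-3 + 2*(-9/2)) + 953 = 1/(-3 - 9) + 953 = 1/(-12) + 953 = -1/12 + 953 = 11435/12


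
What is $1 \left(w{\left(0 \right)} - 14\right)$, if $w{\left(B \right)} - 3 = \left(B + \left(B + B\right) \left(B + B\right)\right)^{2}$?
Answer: $-11$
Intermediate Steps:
$w{\left(B \right)} = 3 + \left(B + 4 B^{2}\right)^{2}$ ($w{\left(B \right)} = 3 + \left(B + \left(B + B\right) \left(B + B\right)\right)^{2} = 3 + \left(B + 2 B 2 B\right)^{2} = 3 + \left(B + 4 B^{2}\right)^{2}$)
$1 \left(w{\left(0 \right)} - 14\right) = 1 \left(\left(3 + 0^{2} \left(1 + 4 \cdot 0\right)^{2}\right) - 14\right) = 1 \left(\left(3 + 0 \left(1 + 0\right)^{2}\right) - 14\right) = 1 \left(\left(3 + 0 \cdot 1^{2}\right) - 14\right) = 1 \left(\left(3 + 0 \cdot 1\right) - 14\right) = 1 \left(\left(3 + 0\right) - 14\right) = 1 \left(3 - 14\right) = 1 \left(-11\right) = -11$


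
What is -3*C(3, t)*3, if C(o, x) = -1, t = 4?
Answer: 9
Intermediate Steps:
-3*C(3, t)*3 = -3*(-1)*3 = 3*3 = 9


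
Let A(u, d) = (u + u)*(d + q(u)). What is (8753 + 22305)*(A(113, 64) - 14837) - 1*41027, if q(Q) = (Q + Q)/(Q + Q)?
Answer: -4606553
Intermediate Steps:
q(Q) = 1 (q(Q) = (2*Q)/((2*Q)) = (2*Q)*(1/(2*Q)) = 1)
A(u, d) = 2*u*(1 + d) (A(u, d) = (u + u)*(d + 1) = (2*u)*(1 + d) = 2*u*(1 + d))
(8753 + 22305)*(A(113, 64) - 14837) - 1*41027 = (8753 + 22305)*(2*113*(1 + 64) - 14837) - 1*41027 = 31058*(2*113*65 - 14837) - 41027 = 31058*(14690 - 14837) - 41027 = 31058*(-147) - 41027 = -4565526 - 41027 = -4606553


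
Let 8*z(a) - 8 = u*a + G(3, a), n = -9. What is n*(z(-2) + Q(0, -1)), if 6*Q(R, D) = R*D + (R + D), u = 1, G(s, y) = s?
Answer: -69/8 ≈ -8.6250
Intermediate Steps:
Q(R, D) = D/6 + R/6 + D*R/6 (Q(R, D) = (R*D + (R + D))/6 = (D*R + (D + R))/6 = (D + R + D*R)/6 = D/6 + R/6 + D*R/6)
z(a) = 11/8 + a/8 (z(a) = 1 + (1*a + 3)/8 = 1 + (a + 3)/8 = 1 + (3 + a)/8 = 1 + (3/8 + a/8) = 11/8 + a/8)
n*(z(-2) + Q(0, -1)) = -9*((11/8 + (⅛)*(-2)) + ((⅙)*(-1) + (⅙)*0 + (⅙)*(-1)*0)) = -9*((11/8 - ¼) + (-⅙ + 0 + 0)) = -9*(9/8 - ⅙) = -9*23/24 = -69/8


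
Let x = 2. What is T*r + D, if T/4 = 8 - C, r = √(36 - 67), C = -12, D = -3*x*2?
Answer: -12 + 80*I*√31 ≈ -12.0 + 445.42*I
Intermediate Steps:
D = -12 (D = -3*2*2 = -6*2 = -12)
r = I*√31 (r = √(-31) = I*√31 ≈ 5.5678*I)
T = 80 (T = 4*(8 - 1*(-12)) = 4*(8 + 12) = 4*20 = 80)
T*r + D = 80*(I*√31) - 12 = 80*I*√31 - 12 = -12 + 80*I*√31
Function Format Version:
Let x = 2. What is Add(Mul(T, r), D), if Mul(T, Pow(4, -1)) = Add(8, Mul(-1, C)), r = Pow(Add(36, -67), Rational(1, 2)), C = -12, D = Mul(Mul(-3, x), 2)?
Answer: Add(-12, Mul(80, I, Pow(31, Rational(1, 2)))) ≈ Add(-12.000, Mul(445.42, I))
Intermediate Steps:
D = -12 (D = Mul(Mul(-3, 2), 2) = Mul(-6, 2) = -12)
r = Mul(I, Pow(31, Rational(1, 2))) (r = Pow(-31, Rational(1, 2)) = Mul(I, Pow(31, Rational(1, 2))) ≈ Mul(5.5678, I))
T = 80 (T = Mul(4, Add(8, Mul(-1, -12))) = Mul(4, Add(8, 12)) = Mul(4, 20) = 80)
Add(Mul(T, r), D) = Add(Mul(80, Mul(I, Pow(31, Rational(1, 2)))), -12) = Add(Mul(80, I, Pow(31, Rational(1, 2))), -12) = Add(-12, Mul(80, I, Pow(31, Rational(1, 2))))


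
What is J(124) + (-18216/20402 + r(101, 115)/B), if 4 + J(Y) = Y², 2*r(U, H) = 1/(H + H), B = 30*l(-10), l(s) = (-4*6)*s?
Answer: 519323799178201/33785712000 ≈ 15371.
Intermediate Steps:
l(s) = -24*s
B = 7200 (B = 30*(-24*(-10)) = 30*240 = 7200)
r(U, H) = 1/(4*H) (r(U, H) = 1/(2*(H + H)) = 1/(2*((2*H))) = (1/(2*H))/2 = 1/(4*H))
J(Y) = -4 + Y²
J(124) + (-18216/20402 + r(101, 115)/B) = (-4 + 124²) + (-18216/20402 + ((¼)/115)/7200) = (-4 + 15376) + (-18216*1/20402 + ((¼)*(1/115))*(1/7200)) = 15372 + (-9108/10201 + (1/460)*(1/7200)) = 15372 + (-9108/10201 + 1/3312000) = 15372 - 30165685799/33785712000 = 519323799178201/33785712000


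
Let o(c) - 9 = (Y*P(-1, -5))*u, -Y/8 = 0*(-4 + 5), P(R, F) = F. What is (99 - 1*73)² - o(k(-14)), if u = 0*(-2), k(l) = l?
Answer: 667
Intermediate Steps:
Y = 0 (Y = -0*(-4 + 5) = -0 = -8*0 = 0)
u = 0
o(c) = 9 (o(c) = 9 + (0*(-5))*0 = 9 + 0*0 = 9 + 0 = 9)
(99 - 1*73)² - o(k(-14)) = (99 - 1*73)² - 1*9 = (99 - 73)² - 9 = 26² - 9 = 676 - 9 = 667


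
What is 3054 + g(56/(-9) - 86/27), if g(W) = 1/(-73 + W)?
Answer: 6795123/2225 ≈ 3054.0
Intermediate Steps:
3054 + g(56/(-9) - 86/27) = 3054 + 1/(-73 + (56/(-9) - 86/27)) = 3054 + 1/(-73 + (56*(-⅑) - 86*1/27)) = 3054 + 1/(-73 + (-56/9 - 86/27)) = 3054 + 1/(-73 - 254/27) = 3054 + 1/(-2225/27) = 3054 - 27/2225 = 6795123/2225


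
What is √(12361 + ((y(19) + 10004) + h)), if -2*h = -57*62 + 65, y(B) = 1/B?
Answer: √34799754/38 ≈ 155.24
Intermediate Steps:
h = 3469/2 (h = -(-57*62 + 65)/2 = -(-3534 + 65)/2 = -½*(-3469) = 3469/2 ≈ 1734.5)
√(12361 + ((y(19) + 10004) + h)) = √(12361 + ((1/19 + 10004) + 3469/2)) = √(12361 + (190077/19 + 3469/2)) = √(12361 + 446065/38) = √(915783/38) = √34799754/38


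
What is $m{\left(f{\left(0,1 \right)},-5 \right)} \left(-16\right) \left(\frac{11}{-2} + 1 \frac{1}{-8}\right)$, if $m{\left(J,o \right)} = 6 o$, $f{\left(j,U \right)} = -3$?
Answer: $-2700$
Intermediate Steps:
$m{\left(f{\left(0,1 \right)},-5 \right)} \left(-16\right) \left(\frac{11}{-2} + 1 \frac{1}{-8}\right) = 6 \left(-5\right) \left(-16\right) \left(\frac{11}{-2} + 1 \frac{1}{-8}\right) = \left(-30\right) \left(-16\right) \left(11 \left(- \frac{1}{2}\right) + 1 \left(- \frac{1}{8}\right)\right) = 480 \left(- \frac{11}{2} - \frac{1}{8}\right) = 480 \left(- \frac{45}{8}\right) = -2700$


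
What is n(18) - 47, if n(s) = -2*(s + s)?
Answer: -119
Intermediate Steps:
n(s) = -4*s
n(18) - 47 = -4*18 - 47 = -72 - 47 = -119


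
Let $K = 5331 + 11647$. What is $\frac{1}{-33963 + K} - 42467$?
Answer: $- \frac{721301996}{16985} \approx -42467.0$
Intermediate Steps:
$K = 16978$
$\frac{1}{-33963 + K} - 42467 = \frac{1}{-33963 + 16978} - 42467 = \frac{1}{-16985} - 42467 = - \frac{1}{16985} - 42467 = - \frac{721301996}{16985}$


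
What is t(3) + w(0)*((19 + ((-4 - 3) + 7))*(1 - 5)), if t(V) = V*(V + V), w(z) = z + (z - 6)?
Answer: 474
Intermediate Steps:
w(z) = -6 + 2*z (w(z) = z + (-6 + z) = -6 + 2*z)
t(V) = 2*V² (t(V) = V*(2*V) = 2*V²)
t(3) + w(0)*((19 + ((-4 - 3) + 7))*(1 - 5)) = 2*3² + (-6 + 2*0)*((19 + ((-4 - 3) + 7))*(1 - 5)) = 2*9 + (-6 + 0)*((19 + (-7 + 7))*(-4)) = 18 - 6*(19 + 0)*(-4) = 18 - 114*(-4) = 18 - 6*(-76) = 18 + 456 = 474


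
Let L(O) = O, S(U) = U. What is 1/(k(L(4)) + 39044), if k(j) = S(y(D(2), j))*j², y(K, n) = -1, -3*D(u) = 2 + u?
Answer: 1/39028 ≈ 2.5623e-5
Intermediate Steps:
D(u) = -⅔ - u/3 (D(u) = -(2 + u)/3 = -⅔ - u/3)
k(j) = -j²
1/(k(L(4)) + 39044) = 1/(-1*4² + 39044) = 1/(-1*16 + 39044) = 1/(-16 + 39044) = 1/39028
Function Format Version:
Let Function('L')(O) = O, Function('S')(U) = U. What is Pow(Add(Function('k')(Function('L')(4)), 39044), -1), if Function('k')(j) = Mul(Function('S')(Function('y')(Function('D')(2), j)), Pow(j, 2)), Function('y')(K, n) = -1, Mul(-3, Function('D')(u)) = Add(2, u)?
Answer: Rational(1, 39028) ≈ 2.5623e-5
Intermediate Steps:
Function('D')(u) = Add(Rational(-2, 3), Mul(Rational(-1, 3), u)) (Function('D')(u) = Mul(Rational(-1, 3), Add(2, u)) = Add(Rational(-2, 3), Mul(Rational(-1, 3), u)))
Function('k')(j) = Mul(-1, Pow(j, 2))
Pow(Add(Function('k')(Function('L')(4)), 39044), -1) = Pow(Add(Mul(-1, Pow(4, 2)), 39044), -1) = Pow(Add(Mul(-1, 16), 39044), -1) = Pow(Add(-16, 39044), -1) = Pow(39028, -1) = Rational(1, 39028)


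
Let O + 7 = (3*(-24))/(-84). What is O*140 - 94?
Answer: -954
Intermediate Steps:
O = -43/7 (O = -7 + (3*(-24))/(-84) = -7 - 72*(-1/84) = -7 + 6/7 = -43/7 ≈ -6.1429)
O*140 - 94 = -43/7*140 - 94 = -860 - 94 = -954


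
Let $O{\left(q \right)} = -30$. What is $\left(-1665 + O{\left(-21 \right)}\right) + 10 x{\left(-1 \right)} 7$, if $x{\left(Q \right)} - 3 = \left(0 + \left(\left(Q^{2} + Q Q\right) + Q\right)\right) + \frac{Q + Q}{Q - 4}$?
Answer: $-1387$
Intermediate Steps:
$x{\left(Q \right)} = 3 + Q + 2 Q^{2} + \frac{2 Q}{-4 + Q}$ ($x{\left(Q \right)} = 3 + \left(\left(0 + \left(\left(Q^{2} + Q Q\right) + Q\right)\right) + \frac{Q + Q}{Q - 4}\right) = 3 + \left(\left(0 + \left(\left(Q^{2} + Q^{2}\right) + Q\right)\right) + \frac{2 Q}{-4 + Q}\right) = 3 + \left(\left(0 + \left(2 Q^{2} + Q\right)\right) + \frac{2 Q}{-4 + Q}\right) = 3 + \left(\left(0 + \left(Q + 2 Q^{2}\right)\right) + \frac{2 Q}{-4 + Q}\right) = 3 + \left(\left(Q + 2 Q^{2}\right) + \frac{2 Q}{-4 + Q}\right) = 3 + \left(Q + 2 Q^{2} + \frac{2 Q}{-4 + Q}\right) = 3 + Q + 2 Q^{2} + \frac{2 Q}{-4 + Q}$)
$\left(-1665 + O{\left(-21 \right)}\right) + 10 x{\left(-1 \right)} 7 = \left(-1665 - 30\right) + 10 \frac{-12 - 1 - 7 \left(-1\right)^{2} + 2 \left(-1\right)^{3}}{-4 - 1} \cdot 7 = -1695 + 10 \frac{-12 - 1 - 7 + 2 \left(-1\right)}{-5} \cdot 7 = -1695 + 10 \left(- \frac{-12 - 1 - 7 - 2}{5}\right) 7 = -1695 + 10 \left(\left(- \frac{1}{5}\right) \left(-22\right)\right) 7 = -1695 + 10 \cdot \frac{22}{5} \cdot 7 = -1695 + 44 \cdot 7 = -1695 + 308 = -1387$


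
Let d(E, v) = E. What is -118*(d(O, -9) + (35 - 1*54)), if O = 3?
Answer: 1888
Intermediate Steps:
-118*(d(O, -9) + (35 - 1*54)) = -118*(3 + (35 - 1*54)) = -118*(3 + (35 - 54)) = -118*(3 - 19) = -118*(-16) = 1888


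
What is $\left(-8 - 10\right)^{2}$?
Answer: $324$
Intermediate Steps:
$\left(-8 - 10\right)^{2} = \left(-18\right)^{2} = 324$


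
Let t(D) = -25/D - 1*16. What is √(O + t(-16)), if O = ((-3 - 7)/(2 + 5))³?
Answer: I*√666631/196 ≈ 4.1657*I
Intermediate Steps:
t(D) = -16 - 25/D (t(D) = -25/D - 16 = -16 - 25/D)
O = -1000/343 (O = (-10/7)³ = -1000/343 ≈ -2.9155)
√(O + t(-16)) = √(-1000/343 + (-16 - 25/(-16))) = √(-1000/343 + (-16 - 25*(-1/16))) = √(-1000/343 + (-16 + 25/16)) = √(-1000/343 - 231/16) = √(-95233/5488) = I*√666631/196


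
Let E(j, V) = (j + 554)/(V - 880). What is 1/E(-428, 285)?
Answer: -85/18 ≈ -4.7222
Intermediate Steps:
E(j, V) = (554 + j)/(-880 + V)
1/E(-428, 285) = 1/((554 - 428)/(-880 + 285)) = 1/(126/(-595)) = 1/(-1/595*126) = 1/(-18/85) = -85/18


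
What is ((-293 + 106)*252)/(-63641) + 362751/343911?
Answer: 13097432785/7295613317 ≈ 1.7952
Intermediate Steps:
((-293 + 106)*252)/(-63641) + 362751/343911 = -187*252*(-1/63641) + 362751*(1/343911) = -47124*(-1/63641) + 120917/114637 = 47124/63641 + 120917/114637 = 13097432785/7295613317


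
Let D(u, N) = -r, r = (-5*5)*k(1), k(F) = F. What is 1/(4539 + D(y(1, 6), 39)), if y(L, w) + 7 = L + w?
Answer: 1/4564 ≈ 0.00021911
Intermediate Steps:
y(L, w) = -7 + L + w (y(L, w) = -7 + (L + w) = -7 + L + w)
r = -25 (r = -5*5*1 = -25*1 = -25)
D(u, N) = 25 (D(u, N) = -1*(-25) = 25)
1/(4539 + D(y(1, 6), 39)) = 1/(4539 + 25) = 1/4564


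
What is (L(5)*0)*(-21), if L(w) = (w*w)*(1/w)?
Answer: 0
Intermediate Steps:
L(w) = w (L(w) = w**2/w = w)
(L(5)*0)*(-21) = (5*0)*(-21) = 0*(-21) = 0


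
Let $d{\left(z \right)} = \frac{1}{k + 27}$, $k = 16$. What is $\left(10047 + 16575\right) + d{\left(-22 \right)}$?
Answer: $\frac{1144747}{43} \approx 26622.0$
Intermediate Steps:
$d{\left(z \right)} = \frac{1}{43}$ ($d{\left(z \right)} = \frac{1}{16 + 27} = \frac{1}{43}$)
$\left(10047 + 16575\right) + d{\left(-22 \right)} = \left(10047 + 16575\right) + \frac{1}{43} = 26622 + \frac{1}{43} = \frac{1144747}{43}$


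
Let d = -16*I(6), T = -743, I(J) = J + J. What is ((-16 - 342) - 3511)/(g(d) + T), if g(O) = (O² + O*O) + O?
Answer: -3869/72793 ≈ -0.053151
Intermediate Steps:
I(J) = 2*J
d = -192 (d = -32*6 = -16*12 = -192)
g(O) = O + 2*O² (g(O) = (O² + O²) + O = 2*O² + O = O + 2*O²)
((-16 - 342) - 3511)/(g(d) + T) = ((-16 - 342) - 3511)/(-192*(1 + 2*(-192)) - 743) = (-358 - 3511)/(-192*(1 - 384) - 743) = -3869/(-192*(-383) - 743) = -3869/(73536 - 743) = -3869/72793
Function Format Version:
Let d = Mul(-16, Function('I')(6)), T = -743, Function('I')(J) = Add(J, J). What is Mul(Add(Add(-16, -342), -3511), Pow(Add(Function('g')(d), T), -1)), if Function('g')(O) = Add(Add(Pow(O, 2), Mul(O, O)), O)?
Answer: Rational(-3869, 72793) ≈ -0.053151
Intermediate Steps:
Function('I')(J) = Mul(2, J)
d = -192 (d = Mul(-16, Mul(2, 6)) = Mul(-16, 12) = -192)
Function('g')(O) = Add(O, Mul(2, Pow(O, 2))) (Function('g')(O) = Add(Add(Pow(O, 2), Pow(O, 2)), O) = Add(Mul(2, Pow(O, 2)), O) = Add(O, Mul(2, Pow(O, 2))))
Mul(Add(Add(-16, -342), -3511), Pow(Add(Function('g')(d), T), -1)) = Mul(Add(Add(-16, -342), -3511), Pow(Add(Mul(-192, Add(1, Mul(2, -192))), -743), -1)) = Mul(Add(-358, -3511), Pow(Add(Mul(-192, Add(1, -384)), -743), -1)) = Mul(-3869, Pow(Add(Mul(-192, -383), -743), -1)) = Mul(-3869, Pow(Add(73536, -743), -1)) = Mul(-3869, Pow(72793, -1)) = Mul(-3869, Rational(1, 72793)) = Rational(-3869, 72793)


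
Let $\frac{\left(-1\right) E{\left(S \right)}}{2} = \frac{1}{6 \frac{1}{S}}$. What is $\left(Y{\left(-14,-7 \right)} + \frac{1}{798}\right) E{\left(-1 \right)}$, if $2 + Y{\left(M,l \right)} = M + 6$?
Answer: $- \frac{7979}{2394} \approx -3.3329$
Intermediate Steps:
$Y{\left(M,l \right)} = 4 + M$ ($Y{\left(M,l \right)} = -2 + \left(M + 6\right) = -2 + \left(6 + M\right) = 4 + M$)
$E{\left(S \right)} = - \frac{S}{3}$ ($E{\left(S \right)} = - \frac{2}{6 \frac{1}{S}} = - 2 \frac{S}{6} = - \frac{S}{3}$)
$\left(Y{\left(-14,-7 \right)} + \frac{1}{798}\right) E{\left(-1 \right)} = \left(\left(4 - 14\right) + \frac{1}{798}\right) \left(\left(- \frac{1}{3}\right) \left(-1\right)\right) = \left(-10 + \frac{1}{798}\right) \frac{1}{3} = \left(- \frac{7979}{798}\right) \frac{1}{3} = - \frac{7979}{2394}$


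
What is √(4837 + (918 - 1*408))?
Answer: √5347 ≈ 73.123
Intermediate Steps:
√(4837 + (918 - 1*408)) = √(4837 + (918 - 408)) = √(4837 + 510) = √5347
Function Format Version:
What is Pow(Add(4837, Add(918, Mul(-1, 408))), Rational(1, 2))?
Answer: Pow(5347, Rational(1, 2)) ≈ 73.123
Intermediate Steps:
Pow(Add(4837, Add(918, Mul(-1, 408))), Rational(1, 2)) = Pow(Add(4837, Add(918, -408)), Rational(1, 2)) = Pow(Add(4837, 510), Rational(1, 2)) = Pow(5347, Rational(1, 2))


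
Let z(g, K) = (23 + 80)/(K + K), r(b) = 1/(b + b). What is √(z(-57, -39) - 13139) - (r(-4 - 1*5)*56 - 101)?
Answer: 937/9 + I*√79945710/78 ≈ 104.11 + 114.63*I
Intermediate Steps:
r(b) = 1/(2*b)
z(g, K) = 103/(2*K) (z(g, K) = 103/((2*K)) = 103*(1/(2*K)) = 103/(2*K))
√(z(-57, -39) - 13139) - (r(-4 - 1*5)*56 - 101) = √((103/2)/(-39) - 13139) - ((1/(2*(-4 - 1*5)))*56 - 101) = √((103/2)*(-1/39) - 13139) - ((1/(2*(-4 - 5)))*56 - 101) = √(-103/78 - 13139) - (((½)/(-9))*56 - 101) = √(-1024945/78) - (((½)*(-⅑))*56 - 101) = I*√79945710/78 - (-1/18*56 - 101) = I*√79945710/78 - (-28/9 - 101) = I*√79945710/78 - 1*(-937/9) = I*√79945710/78 + 937/9 = 937/9 + I*√79945710/78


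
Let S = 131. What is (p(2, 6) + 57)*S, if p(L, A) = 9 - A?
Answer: 7860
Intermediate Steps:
(p(2, 6) + 57)*S = ((9 - 1*6) + 57)*131 = ((9 - 6) + 57)*131 = (3 + 57)*131 = 60*131 = 7860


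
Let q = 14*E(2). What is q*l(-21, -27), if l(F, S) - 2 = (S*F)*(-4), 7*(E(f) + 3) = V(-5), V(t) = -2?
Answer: 104236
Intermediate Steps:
E(f) = -23/7 (E(f) = -3 + (⅐)*(-2) = -3 - 2/7 = -23/7)
l(F, S) = 2 - 4*F*S (l(F, S) = 2 + (S*F)*(-4) = 2 + (F*S)*(-4) = 2 - 4*F*S)
q = -46 (q = 14*(-23/7) = -46)
q*l(-21, -27) = -46*(2 - 4*(-21)*(-27)) = -46*(2 - 2268) = -46*(-2266) = 104236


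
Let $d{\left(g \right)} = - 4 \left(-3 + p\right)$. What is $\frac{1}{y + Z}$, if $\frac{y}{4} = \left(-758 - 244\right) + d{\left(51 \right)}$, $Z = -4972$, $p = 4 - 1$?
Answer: $- \frac{1}{8980} \approx -0.00011136$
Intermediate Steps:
$p = 3$ ($p = 4 - 1 = 3$)
$d{\left(g \right)} = 0$ ($d{\left(g \right)} = - 4 \left(-3 + 3\right) = \left(-4\right) 0 = 0$)
$y = -4008$ ($y = 4 \left(\left(-758 - 244\right) + 0\right) = 4 \left(-1002 + 0\right) = 4 \left(-1002\right) = -4008$)
$\frac{1}{y + Z} = \frac{1}{-4008 - 4972} = \frac{1}{-8980} = - \frac{1}{8980}$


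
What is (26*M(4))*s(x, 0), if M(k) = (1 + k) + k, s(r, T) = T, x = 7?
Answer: 0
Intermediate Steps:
M(k) = 1 + 2*k
(26*M(4))*s(x, 0) = (26*(1 + 2*4))*0 = (26*(1 + 8))*0 = (26*9)*0 = 234*0 = 0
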